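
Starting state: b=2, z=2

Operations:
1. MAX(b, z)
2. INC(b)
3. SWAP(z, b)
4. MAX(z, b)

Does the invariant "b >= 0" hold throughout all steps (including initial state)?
Yes

The invariant holds at every step.

State at each step:
Initial: b=2, z=2
After step 1: b=2, z=2
After step 2: b=3, z=2
After step 3: b=2, z=3
After step 4: b=2, z=3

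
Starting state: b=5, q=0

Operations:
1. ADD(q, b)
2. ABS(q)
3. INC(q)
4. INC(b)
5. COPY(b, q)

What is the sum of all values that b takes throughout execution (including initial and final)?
32

Values of b at each step:
Initial: b = 5
After step 1: b = 5
After step 2: b = 5
After step 3: b = 5
After step 4: b = 6
After step 5: b = 6
Sum = 5 + 5 + 5 + 5 + 6 + 6 = 32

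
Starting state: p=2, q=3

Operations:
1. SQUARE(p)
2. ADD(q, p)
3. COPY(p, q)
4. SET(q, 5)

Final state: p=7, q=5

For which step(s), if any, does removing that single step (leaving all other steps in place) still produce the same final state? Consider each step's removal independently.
None - removing any single step changes the final result

Testing removal of each single step:
Without step 1: final = p=5, q=5 (different)
Without step 2: final = p=3, q=5 (different)
Without step 3: final = p=4, q=5 (different)
Without step 4: final = p=7, q=7 (different)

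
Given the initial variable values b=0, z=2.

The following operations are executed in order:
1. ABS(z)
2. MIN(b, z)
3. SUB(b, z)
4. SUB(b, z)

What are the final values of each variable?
{b: -4, z: 2}

Step-by-step execution:
Initial: b=0, z=2
After step 1 (ABS(z)): b=0, z=2
After step 2 (MIN(b, z)): b=0, z=2
After step 3 (SUB(b, z)): b=-2, z=2
After step 4 (SUB(b, z)): b=-4, z=2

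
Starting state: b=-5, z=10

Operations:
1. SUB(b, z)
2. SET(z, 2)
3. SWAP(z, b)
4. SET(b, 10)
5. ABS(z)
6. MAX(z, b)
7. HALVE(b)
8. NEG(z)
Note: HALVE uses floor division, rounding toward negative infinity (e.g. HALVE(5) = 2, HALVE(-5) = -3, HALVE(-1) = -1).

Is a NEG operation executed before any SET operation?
No

First NEG: step 8
First SET: step 2
Since 8 > 2, SET comes first.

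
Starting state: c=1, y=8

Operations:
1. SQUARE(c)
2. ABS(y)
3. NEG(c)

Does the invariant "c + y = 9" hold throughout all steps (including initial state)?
No, violated after step 3

The invariant is violated after step 3.

State at each step:
Initial: c=1, y=8
After step 1: c=1, y=8
After step 2: c=1, y=8
After step 3: c=-1, y=8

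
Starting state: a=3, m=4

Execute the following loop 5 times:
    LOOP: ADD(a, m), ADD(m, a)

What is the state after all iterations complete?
a=322, m=521

Iteration trace:
Start: a=3, m=4
After iteration 1: a=7, m=11
After iteration 2: a=18, m=29
After iteration 3: a=47, m=76
After iteration 4: a=123, m=199
After iteration 5: a=322, m=521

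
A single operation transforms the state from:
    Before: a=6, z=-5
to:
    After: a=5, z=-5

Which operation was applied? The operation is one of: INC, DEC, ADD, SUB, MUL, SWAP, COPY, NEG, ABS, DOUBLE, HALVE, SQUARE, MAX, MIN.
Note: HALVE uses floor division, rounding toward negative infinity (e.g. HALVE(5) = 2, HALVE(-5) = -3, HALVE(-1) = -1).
DEC(a)

Analyzing the change:
Before: a=6, z=-5
After: a=5, z=-5
Variable a changed from 6 to 5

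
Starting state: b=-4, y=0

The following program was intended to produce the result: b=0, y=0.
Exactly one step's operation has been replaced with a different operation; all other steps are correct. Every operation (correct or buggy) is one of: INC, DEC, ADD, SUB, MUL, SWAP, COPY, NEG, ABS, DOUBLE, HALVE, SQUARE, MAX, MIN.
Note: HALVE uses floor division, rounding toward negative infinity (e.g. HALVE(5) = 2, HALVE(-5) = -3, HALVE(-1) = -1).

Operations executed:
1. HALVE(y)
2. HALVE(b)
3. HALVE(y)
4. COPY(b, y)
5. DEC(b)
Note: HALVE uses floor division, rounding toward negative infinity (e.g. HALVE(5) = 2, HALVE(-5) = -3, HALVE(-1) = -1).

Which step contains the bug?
Step 5

Trace with buggy code:
Initial: b=-4, y=0
After step 1: b=-4, y=0
After step 2: b=-2, y=0
After step 3: b=-2, y=0
After step 4: b=0, y=0
After step 5: b=-1, y=0
Actual final b=-1, y=0 ≠ expected b=0, y=0.
Step 5 is the only position where a single-operation replacement can produce the expected result.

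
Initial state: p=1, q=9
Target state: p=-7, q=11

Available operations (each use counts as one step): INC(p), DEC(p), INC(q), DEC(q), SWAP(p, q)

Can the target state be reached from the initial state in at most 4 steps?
No

The target state cannot be reached within 4 steps.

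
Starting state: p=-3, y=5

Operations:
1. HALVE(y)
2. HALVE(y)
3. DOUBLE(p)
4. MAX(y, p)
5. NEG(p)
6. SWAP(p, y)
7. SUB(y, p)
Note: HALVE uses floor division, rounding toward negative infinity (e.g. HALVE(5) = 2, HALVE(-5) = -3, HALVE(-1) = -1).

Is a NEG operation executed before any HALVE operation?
No

First NEG: step 5
First HALVE: step 1
Since 5 > 1, HALVE comes first.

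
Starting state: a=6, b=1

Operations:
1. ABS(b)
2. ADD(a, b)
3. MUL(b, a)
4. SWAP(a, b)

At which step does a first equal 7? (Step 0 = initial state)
Step 2

Tracing a:
Initial: a = 6
After step 1: a = 6
After step 2: a = 7 ← first occurrence
After step 3: a = 7
After step 4: a = 7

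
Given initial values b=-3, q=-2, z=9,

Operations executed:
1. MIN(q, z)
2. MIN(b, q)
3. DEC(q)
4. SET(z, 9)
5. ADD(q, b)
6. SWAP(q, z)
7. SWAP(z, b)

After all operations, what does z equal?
z = -3

Tracing execution:
Step 1: MIN(q, z) → z = 9
Step 2: MIN(b, q) → z = 9
Step 3: DEC(q) → z = 9
Step 4: SET(z, 9) → z = 9
Step 5: ADD(q, b) → z = 9
Step 6: SWAP(q, z) → z = -6
Step 7: SWAP(z, b) → z = -3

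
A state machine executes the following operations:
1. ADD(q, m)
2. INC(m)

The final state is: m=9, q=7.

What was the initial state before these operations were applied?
m=8, q=-1

Working backwards:
Final state: m=9, q=7
Before step 2 (INC(m)): m=8, q=7
Before step 1 (ADD(q, m)): m=8, q=-1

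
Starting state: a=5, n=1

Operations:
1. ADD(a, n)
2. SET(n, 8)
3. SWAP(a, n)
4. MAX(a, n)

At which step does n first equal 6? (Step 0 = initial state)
Step 3

Tracing n:
Initial: n = 1
After step 1: n = 1
After step 2: n = 8
After step 3: n = 6 ← first occurrence
After step 4: n = 6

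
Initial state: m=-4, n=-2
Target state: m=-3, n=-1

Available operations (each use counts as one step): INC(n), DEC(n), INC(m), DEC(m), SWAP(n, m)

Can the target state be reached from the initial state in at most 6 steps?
Yes

Path (2 steps): INC(n) → INC(m)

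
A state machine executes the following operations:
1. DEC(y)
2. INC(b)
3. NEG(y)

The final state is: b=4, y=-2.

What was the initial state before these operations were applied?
b=3, y=3

Working backwards:
Final state: b=4, y=-2
Before step 3 (NEG(y)): b=4, y=2
Before step 2 (INC(b)): b=3, y=2
Before step 1 (DEC(y)): b=3, y=3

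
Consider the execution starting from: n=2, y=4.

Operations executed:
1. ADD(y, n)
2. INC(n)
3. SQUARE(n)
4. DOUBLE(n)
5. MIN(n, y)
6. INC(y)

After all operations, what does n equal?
n = 6

Tracing execution:
Step 1: ADD(y, n) → n = 2
Step 2: INC(n) → n = 3
Step 3: SQUARE(n) → n = 9
Step 4: DOUBLE(n) → n = 18
Step 5: MIN(n, y) → n = 6
Step 6: INC(y) → n = 6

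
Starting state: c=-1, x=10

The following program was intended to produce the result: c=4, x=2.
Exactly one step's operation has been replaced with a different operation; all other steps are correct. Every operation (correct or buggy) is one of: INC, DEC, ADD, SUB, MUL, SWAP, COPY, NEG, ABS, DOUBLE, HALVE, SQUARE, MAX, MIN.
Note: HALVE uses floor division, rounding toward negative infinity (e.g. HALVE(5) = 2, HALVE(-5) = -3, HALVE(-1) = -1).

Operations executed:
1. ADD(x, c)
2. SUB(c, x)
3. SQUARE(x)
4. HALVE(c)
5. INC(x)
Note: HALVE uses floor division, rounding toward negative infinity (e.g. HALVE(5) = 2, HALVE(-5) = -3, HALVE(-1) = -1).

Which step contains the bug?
Step 2

Trace with buggy code:
Initial: c=-1, x=10
After step 1: c=-1, x=9
After step 2: c=-10, x=9
After step 3: c=-10, x=81
After step 4: c=-5, x=81
After step 5: c=-5, x=82
Actual final c=-5, x=82 ≠ expected c=4, x=2.
Step 2 is the only position where a single-operation replacement can produce the expected result.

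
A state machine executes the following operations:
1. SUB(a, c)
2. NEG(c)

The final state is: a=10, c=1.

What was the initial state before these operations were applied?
a=9, c=-1

Working backwards:
Final state: a=10, c=1
Before step 2 (NEG(c)): a=10, c=-1
Before step 1 (SUB(a, c)): a=9, c=-1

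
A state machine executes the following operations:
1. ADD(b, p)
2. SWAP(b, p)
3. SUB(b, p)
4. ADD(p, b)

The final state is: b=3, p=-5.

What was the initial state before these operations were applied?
b=-3, p=-5

Working backwards:
Final state: b=3, p=-5
Before step 4 (ADD(p, b)): b=3, p=-8
Before step 3 (SUB(b, p)): b=-5, p=-8
Before step 2 (SWAP(b, p)): b=-8, p=-5
Before step 1 (ADD(b, p)): b=-3, p=-5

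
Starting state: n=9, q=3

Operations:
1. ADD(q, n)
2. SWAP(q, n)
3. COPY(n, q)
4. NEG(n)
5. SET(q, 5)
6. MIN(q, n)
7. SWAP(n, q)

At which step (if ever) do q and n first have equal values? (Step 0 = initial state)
Step 3

q and n first become equal after step 3.

Comparing values at each step:
Initial: q=3, n=9
After step 1: q=12, n=9
After step 2: q=9, n=12
After step 3: q=9, n=9 ← equal!
After step 4: q=9, n=-9
After step 5: q=5, n=-9
After step 6: q=-9, n=-9 ← equal!
After step 7: q=-9, n=-9 ← equal!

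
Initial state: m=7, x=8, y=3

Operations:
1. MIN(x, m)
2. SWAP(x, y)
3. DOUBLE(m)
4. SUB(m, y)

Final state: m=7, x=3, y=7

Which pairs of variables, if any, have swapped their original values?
None

Comparing initial and final values:
y: 3 → 7
x: 8 → 3
m: 7 → 7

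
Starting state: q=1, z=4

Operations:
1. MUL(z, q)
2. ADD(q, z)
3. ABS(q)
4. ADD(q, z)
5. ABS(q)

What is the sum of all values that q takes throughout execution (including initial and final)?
30

Values of q at each step:
Initial: q = 1
After step 1: q = 1
After step 2: q = 5
After step 3: q = 5
After step 4: q = 9
After step 5: q = 9
Sum = 1 + 1 + 5 + 5 + 9 + 9 = 30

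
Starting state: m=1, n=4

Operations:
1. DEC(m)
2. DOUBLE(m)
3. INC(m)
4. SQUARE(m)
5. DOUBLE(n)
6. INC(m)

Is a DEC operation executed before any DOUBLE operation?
Yes

First DEC: step 1
First DOUBLE: step 2
Since 1 < 2, DEC comes first.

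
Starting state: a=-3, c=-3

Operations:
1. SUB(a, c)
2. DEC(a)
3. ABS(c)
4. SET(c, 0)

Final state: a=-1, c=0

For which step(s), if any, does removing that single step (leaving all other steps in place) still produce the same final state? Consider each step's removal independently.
Step(s) 3

Testing removal of each single step:
Without step 1: final = a=-4, c=0 (different)
Without step 2: final = a=0, c=0 (different)
Without step 3: final = a=-1, c=0 (same)
Without step 4: final = a=-1, c=3 (different)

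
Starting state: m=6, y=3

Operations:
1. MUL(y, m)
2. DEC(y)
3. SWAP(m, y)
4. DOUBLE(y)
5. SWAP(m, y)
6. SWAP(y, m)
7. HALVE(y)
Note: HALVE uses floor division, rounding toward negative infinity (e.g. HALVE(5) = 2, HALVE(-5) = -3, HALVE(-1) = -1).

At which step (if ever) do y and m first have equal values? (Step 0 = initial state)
Never

y and m never become equal during execution.

Comparing values at each step:
Initial: y=3, m=6
After step 1: y=18, m=6
After step 2: y=17, m=6
After step 3: y=6, m=17
After step 4: y=12, m=17
After step 5: y=17, m=12
After step 6: y=12, m=17
After step 7: y=6, m=17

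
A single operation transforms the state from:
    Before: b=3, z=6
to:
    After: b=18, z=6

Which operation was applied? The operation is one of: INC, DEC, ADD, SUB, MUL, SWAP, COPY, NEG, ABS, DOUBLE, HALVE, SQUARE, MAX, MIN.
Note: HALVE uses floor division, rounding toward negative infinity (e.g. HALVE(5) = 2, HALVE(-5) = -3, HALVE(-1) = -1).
MUL(b, z)

Analyzing the change:
Before: b=3, z=6
After: b=18, z=6
Variable b changed from 3 to 18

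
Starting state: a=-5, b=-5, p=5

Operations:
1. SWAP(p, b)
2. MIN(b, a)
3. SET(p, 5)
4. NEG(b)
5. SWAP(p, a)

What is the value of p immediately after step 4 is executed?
p = 5

Tracing p through execution:
Initial: p = 5
After step 1 (SWAP(p, b)): p = -5
After step 2 (MIN(b, a)): p = -5
After step 3 (SET(p, 5)): p = 5
After step 4 (NEG(b)): p = 5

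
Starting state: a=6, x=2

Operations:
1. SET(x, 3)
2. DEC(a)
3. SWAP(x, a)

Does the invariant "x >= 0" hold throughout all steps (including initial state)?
Yes

The invariant holds at every step.

State at each step:
Initial: a=6, x=2
After step 1: a=6, x=3
After step 2: a=5, x=3
After step 3: a=3, x=5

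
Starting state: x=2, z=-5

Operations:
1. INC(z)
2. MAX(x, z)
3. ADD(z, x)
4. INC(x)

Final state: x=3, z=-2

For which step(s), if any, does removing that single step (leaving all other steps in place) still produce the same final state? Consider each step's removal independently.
Step(s) 2

Testing removal of each single step:
Without step 1: final = x=3, z=-3 (different)
Without step 2: final = x=3, z=-2 (same)
Without step 3: final = x=3, z=-4 (different)
Without step 4: final = x=2, z=-2 (different)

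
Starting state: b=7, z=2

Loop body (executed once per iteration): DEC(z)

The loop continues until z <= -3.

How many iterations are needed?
5

Tracing iterations:
Initial: b=7, z=2
After iteration 1: b=7, z=1
After iteration 2: b=7, z=0
After iteration 3: b=7, z=-1
After iteration 4: b=7, z=-2
After iteration 5: b=7, z=-3
z <= -3 now holds, so the loop exits after 5 iterations.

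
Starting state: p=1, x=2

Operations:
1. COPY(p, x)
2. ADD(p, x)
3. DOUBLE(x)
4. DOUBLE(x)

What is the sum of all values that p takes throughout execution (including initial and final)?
15

Values of p at each step:
Initial: p = 1
After step 1: p = 2
After step 2: p = 4
After step 3: p = 4
After step 4: p = 4
Sum = 1 + 2 + 4 + 4 + 4 = 15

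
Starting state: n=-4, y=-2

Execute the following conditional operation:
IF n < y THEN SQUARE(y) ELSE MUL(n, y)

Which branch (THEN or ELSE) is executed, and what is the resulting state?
Branch: THEN, Final state: n=-4, y=4

Evaluating condition: n < y
n = -4, y = -2
Condition is True, so THEN branch executes
After SQUARE(y): n=-4, y=4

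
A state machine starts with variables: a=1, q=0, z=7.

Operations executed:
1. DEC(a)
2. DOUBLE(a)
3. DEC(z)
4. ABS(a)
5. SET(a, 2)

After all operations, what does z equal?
z = 6

Tracing execution:
Step 1: DEC(a) → z = 7
Step 2: DOUBLE(a) → z = 7
Step 3: DEC(z) → z = 6
Step 4: ABS(a) → z = 6
Step 5: SET(a, 2) → z = 6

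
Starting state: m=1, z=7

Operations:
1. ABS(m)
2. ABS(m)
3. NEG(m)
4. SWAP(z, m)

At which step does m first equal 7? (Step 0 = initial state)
Step 4

Tracing m:
Initial: m = 1
After step 1: m = 1
After step 2: m = 1
After step 3: m = -1
After step 4: m = 7 ← first occurrence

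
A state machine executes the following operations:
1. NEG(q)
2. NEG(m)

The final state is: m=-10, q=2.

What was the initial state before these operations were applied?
m=10, q=-2

Working backwards:
Final state: m=-10, q=2
Before step 2 (NEG(m)): m=10, q=2
Before step 1 (NEG(q)): m=10, q=-2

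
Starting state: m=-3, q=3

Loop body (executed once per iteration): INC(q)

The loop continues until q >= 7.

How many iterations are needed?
4

Tracing iterations:
Initial: m=-3, q=3
After iteration 1: m=-3, q=4
After iteration 2: m=-3, q=5
After iteration 3: m=-3, q=6
After iteration 4: m=-3, q=7
q >= 7 now holds, so the loop exits after 4 iterations.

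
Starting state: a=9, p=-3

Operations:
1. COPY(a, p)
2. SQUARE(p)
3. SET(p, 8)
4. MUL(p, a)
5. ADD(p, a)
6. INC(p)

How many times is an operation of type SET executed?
1

Counting SET operations:
Step 3: SET(p, 8) ← SET
Total: 1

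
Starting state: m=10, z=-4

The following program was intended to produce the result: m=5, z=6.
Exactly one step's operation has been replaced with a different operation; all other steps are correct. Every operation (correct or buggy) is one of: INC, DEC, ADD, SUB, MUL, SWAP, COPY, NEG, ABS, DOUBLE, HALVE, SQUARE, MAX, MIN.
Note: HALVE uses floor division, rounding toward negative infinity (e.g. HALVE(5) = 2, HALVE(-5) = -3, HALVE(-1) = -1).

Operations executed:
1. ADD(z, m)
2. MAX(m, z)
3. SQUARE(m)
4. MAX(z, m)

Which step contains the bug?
Step 3

Trace with buggy code:
Initial: m=10, z=-4
After step 1: m=10, z=6
After step 2: m=10, z=6
After step 3: m=100, z=6
After step 4: m=100, z=100
Actual final m=100, z=100 ≠ expected m=5, z=6.
Step 3 is the only position where a single-operation replacement can produce the expected result.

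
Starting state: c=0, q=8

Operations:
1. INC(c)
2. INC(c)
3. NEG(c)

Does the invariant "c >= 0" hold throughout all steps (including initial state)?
No, violated after step 3

The invariant is violated after step 3.

State at each step:
Initial: c=0, q=8
After step 1: c=1, q=8
After step 2: c=2, q=8
After step 3: c=-2, q=8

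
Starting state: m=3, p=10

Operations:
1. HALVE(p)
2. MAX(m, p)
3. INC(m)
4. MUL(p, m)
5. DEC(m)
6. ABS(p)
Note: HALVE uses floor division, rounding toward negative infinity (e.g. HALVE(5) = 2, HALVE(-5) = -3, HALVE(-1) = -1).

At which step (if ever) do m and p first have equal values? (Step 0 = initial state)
Step 2

m and p first become equal after step 2.

Comparing values at each step:
Initial: m=3, p=10
After step 1: m=3, p=5
After step 2: m=5, p=5 ← equal!
After step 3: m=6, p=5
After step 4: m=6, p=30
After step 5: m=5, p=30
After step 6: m=5, p=30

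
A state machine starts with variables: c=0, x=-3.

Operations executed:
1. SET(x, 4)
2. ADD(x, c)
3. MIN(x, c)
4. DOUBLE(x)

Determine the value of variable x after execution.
x = 0

Tracing execution:
Step 1: SET(x, 4) → x = 4
Step 2: ADD(x, c) → x = 4
Step 3: MIN(x, c) → x = 0
Step 4: DOUBLE(x) → x = 0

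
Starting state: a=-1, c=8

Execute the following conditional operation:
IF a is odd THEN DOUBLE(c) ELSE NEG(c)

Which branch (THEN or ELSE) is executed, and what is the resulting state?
Branch: THEN, Final state: a=-1, c=16

Evaluating condition: a is odd
Condition is True, so THEN branch executes
After DOUBLE(c): a=-1, c=16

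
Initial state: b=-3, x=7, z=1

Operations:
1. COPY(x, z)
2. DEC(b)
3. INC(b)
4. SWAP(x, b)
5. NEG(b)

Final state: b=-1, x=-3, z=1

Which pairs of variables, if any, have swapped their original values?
None

Comparing initial and final values:
x: 7 → -3
b: -3 → -1
z: 1 → 1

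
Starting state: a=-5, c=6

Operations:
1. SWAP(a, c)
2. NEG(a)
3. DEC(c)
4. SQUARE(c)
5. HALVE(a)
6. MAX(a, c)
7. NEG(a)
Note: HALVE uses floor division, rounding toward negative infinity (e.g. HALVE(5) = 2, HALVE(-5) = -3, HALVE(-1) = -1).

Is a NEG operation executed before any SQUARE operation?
Yes

First NEG: step 2
First SQUARE: step 4
Since 2 < 4, NEG comes first.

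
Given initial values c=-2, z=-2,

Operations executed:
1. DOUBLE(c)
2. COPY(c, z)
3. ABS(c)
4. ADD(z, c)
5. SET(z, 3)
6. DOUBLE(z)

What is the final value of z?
z = 6

Tracing execution:
Step 1: DOUBLE(c) → z = -2
Step 2: COPY(c, z) → z = -2
Step 3: ABS(c) → z = -2
Step 4: ADD(z, c) → z = 0
Step 5: SET(z, 3) → z = 3
Step 6: DOUBLE(z) → z = 6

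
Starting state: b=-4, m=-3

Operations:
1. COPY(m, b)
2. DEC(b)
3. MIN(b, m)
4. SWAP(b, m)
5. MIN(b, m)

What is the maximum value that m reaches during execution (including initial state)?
-3

Values of m at each step:
Initial: m = -3 ← maximum
After step 1: m = -4
After step 2: m = -4
After step 3: m = -4
After step 4: m = -5
After step 5: m = -5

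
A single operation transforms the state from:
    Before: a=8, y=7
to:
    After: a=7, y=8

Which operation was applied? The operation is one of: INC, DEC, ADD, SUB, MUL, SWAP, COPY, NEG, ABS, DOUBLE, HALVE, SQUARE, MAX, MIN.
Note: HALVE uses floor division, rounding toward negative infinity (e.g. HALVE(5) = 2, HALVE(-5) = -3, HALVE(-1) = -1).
SWAP(y, a)

Analyzing the change:
Before: a=8, y=7
After: a=7, y=8
Variable y changed from 7 to 8
Variable a changed from 8 to 7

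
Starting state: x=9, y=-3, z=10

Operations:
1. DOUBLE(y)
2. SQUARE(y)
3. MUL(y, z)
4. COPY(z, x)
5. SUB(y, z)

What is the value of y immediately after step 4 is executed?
y = 360

Tracing y through execution:
Initial: y = -3
After step 1 (DOUBLE(y)): y = -6
After step 2 (SQUARE(y)): y = 36
After step 3 (MUL(y, z)): y = 360
After step 4 (COPY(z, x)): y = 360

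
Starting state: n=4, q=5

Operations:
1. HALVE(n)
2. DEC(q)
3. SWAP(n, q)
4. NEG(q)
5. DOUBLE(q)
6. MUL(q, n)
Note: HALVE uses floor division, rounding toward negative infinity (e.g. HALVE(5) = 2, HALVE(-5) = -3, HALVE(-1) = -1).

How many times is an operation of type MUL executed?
1

Counting MUL operations:
Step 6: MUL(q, n) ← MUL
Total: 1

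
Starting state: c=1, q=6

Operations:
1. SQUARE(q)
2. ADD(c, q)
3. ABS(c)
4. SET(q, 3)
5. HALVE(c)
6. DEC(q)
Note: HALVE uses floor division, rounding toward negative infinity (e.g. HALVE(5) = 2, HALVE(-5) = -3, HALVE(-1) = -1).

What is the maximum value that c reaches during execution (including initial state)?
37

Values of c at each step:
Initial: c = 1
After step 1: c = 1
After step 2: c = 37 ← maximum
After step 3: c = 37
After step 4: c = 37
After step 5: c = 18
After step 6: c = 18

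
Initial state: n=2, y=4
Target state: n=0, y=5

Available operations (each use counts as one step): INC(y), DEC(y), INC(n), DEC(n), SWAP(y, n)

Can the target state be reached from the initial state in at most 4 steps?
Yes

Path (3 steps): INC(y) → DEC(n) → DEC(n)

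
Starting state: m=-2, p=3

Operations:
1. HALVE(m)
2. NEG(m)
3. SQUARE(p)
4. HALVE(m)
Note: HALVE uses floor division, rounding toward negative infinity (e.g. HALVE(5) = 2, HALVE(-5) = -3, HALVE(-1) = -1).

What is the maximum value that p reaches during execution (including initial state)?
9

Values of p at each step:
Initial: p = 3
After step 1: p = 3
After step 2: p = 3
After step 3: p = 9 ← maximum
After step 4: p = 9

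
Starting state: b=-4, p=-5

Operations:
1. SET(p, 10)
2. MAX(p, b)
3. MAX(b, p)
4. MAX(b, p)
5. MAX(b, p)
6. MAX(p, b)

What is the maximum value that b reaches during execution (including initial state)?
10

Values of b at each step:
Initial: b = -4
After step 1: b = -4
After step 2: b = -4
After step 3: b = 10 ← maximum
After step 4: b = 10
After step 5: b = 10
After step 6: b = 10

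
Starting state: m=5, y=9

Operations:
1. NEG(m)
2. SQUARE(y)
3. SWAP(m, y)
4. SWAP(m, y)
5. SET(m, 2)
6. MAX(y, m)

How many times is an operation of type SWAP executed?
2

Counting SWAP operations:
Step 3: SWAP(m, y) ← SWAP
Step 4: SWAP(m, y) ← SWAP
Total: 2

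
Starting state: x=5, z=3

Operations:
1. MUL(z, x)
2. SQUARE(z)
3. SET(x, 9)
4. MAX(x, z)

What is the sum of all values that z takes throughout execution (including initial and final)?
693

Values of z at each step:
Initial: z = 3
After step 1: z = 15
After step 2: z = 225
After step 3: z = 225
After step 4: z = 225
Sum = 3 + 15 + 225 + 225 + 225 = 693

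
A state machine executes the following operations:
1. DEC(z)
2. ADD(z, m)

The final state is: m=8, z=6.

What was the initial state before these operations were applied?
m=8, z=-1

Working backwards:
Final state: m=8, z=6
Before step 2 (ADD(z, m)): m=8, z=-2
Before step 1 (DEC(z)): m=8, z=-1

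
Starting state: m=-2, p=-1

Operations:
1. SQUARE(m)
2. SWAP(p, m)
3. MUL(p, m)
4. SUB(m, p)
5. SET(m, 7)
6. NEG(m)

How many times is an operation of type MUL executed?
1

Counting MUL operations:
Step 3: MUL(p, m) ← MUL
Total: 1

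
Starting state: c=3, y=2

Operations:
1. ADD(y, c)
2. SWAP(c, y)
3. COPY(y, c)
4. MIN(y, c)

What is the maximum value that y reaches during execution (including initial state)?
5

Values of y at each step:
Initial: y = 2
After step 1: y = 5 ← maximum
After step 2: y = 3
After step 3: y = 5
After step 4: y = 5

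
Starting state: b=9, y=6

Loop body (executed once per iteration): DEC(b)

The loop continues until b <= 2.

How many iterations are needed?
7

Tracing iterations:
Initial: b=9, y=6
After iteration 1: b=8, y=6
After iteration 2: b=7, y=6
After iteration 3: b=6, y=6
After iteration 4: b=5, y=6
After iteration 5: b=4, y=6
After iteration 6: b=3, y=6
After iteration 7: b=2, y=6
b <= 2 now holds, so the loop exits after 7 iterations.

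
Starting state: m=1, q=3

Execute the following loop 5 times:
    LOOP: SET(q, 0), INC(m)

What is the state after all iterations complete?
m=6, q=0

Iteration trace:
Start: m=1, q=3
After iteration 1: m=2, q=0
After iteration 2: m=3, q=0
After iteration 3: m=4, q=0
After iteration 4: m=5, q=0
After iteration 5: m=6, q=0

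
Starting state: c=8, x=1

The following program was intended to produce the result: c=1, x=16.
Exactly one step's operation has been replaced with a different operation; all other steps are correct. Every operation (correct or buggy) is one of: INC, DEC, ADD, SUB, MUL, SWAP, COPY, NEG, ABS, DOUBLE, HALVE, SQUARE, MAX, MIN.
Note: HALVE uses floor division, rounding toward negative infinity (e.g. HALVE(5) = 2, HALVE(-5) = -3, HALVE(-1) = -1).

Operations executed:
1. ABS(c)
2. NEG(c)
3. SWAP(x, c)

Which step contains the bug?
Step 2

Trace with buggy code:
Initial: c=8, x=1
After step 1: c=8, x=1
After step 2: c=-8, x=1
After step 3: c=1, x=-8
Actual final c=1, x=-8 ≠ expected c=1, x=16.
Step 2 is the only position where a single-operation replacement can produce the expected result.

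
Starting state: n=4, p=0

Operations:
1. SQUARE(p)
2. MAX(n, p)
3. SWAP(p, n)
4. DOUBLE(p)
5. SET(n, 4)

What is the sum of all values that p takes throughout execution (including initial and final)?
20

Values of p at each step:
Initial: p = 0
After step 1: p = 0
After step 2: p = 0
After step 3: p = 4
After step 4: p = 8
After step 5: p = 8
Sum = 0 + 0 + 0 + 4 + 8 + 8 = 20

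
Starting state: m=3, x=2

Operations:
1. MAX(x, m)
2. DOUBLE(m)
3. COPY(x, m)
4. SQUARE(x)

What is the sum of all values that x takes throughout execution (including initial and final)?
50

Values of x at each step:
Initial: x = 2
After step 1: x = 3
After step 2: x = 3
After step 3: x = 6
After step 4: x = 36
Sum = 2 + 3 + 3 + 6 + 36 = 50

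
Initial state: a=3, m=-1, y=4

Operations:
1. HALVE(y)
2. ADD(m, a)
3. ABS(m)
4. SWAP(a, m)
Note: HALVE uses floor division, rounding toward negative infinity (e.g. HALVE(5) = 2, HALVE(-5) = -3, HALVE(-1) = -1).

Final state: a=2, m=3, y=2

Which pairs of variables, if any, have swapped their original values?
None

Comparing initial and final values:
a: 3 → 2
m: -1 → 3
y: 4 → 2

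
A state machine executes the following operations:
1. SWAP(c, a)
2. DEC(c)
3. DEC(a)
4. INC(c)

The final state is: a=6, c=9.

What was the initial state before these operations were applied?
a=9, c=7

Working backwards:
Final state: a=6, c=9
Before step 4 (INC(c)): a=6, c=8
Before step 3 (DEC(a)): a=7, c=8
Before step 2 (DEC(c)): a=7, c=9
Before step 1 (SWAP(c, a)): a=9, c=7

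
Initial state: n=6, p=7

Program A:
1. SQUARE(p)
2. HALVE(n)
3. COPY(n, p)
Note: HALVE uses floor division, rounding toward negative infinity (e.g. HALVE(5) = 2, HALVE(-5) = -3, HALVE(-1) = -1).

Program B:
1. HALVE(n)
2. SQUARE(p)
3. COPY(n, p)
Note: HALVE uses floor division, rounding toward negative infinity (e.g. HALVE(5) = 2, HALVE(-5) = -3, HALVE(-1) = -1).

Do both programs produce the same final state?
Yes

Program A final state: n=49, p=49
Program B final state: n=49, p=49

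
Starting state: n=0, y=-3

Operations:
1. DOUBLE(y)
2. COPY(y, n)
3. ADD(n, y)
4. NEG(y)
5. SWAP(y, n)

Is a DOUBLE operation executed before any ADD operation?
Yes

First DOUBLE: step 1
First ADD: step 3
Since 1 < 3, DOUBLE comes first.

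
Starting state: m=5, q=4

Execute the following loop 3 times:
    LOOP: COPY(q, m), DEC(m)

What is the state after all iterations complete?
m=2, q=3

Iteration trace:
Start: m=5, q=4
After iteration 1: m=4, q=5
After iteration 2: m=3, q=4
After iteration 3: m=2, q=3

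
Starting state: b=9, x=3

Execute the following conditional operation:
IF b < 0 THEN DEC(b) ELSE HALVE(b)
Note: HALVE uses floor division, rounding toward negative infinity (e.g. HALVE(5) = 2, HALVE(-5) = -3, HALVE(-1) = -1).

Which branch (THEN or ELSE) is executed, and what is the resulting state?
Branch: ELSE, Final state: b=4, x=3

Evaluating condition: b < 0
b = 9
Condition is False, so ELSE branch executes
After HALVE(b): b=4, x=3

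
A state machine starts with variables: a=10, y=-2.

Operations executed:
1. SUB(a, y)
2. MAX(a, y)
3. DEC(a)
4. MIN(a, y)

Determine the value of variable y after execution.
y = -2

Tracing execution:
Step 1: SUB(a, y) → y = -2
Step 2: MAX(a, y) → y = -2
Step 3: DEC(a) → y = -2
Step 4: MIN(a, y) → y = -2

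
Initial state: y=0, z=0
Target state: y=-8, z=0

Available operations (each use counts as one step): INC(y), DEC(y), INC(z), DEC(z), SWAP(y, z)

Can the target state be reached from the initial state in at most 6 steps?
No

The target state cannot be reached within 6 steps.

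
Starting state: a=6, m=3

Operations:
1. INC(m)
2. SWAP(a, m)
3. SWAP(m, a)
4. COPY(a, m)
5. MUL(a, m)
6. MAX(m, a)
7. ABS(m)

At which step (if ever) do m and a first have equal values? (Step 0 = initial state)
Step 4

m and a first become equal after step 4.

Comparing values at each step:
Initial: m=3, a=6
After step 1: m=4, a=6
After step 2: m=6, a=4
After step 3: m=4, a=6
After step 4: m=4, a=4 ← equal!
After step 5: m=4, a=16
After step 6: m=16, a=16 ← equal!
After step 7: m=16, a=16 ← equal!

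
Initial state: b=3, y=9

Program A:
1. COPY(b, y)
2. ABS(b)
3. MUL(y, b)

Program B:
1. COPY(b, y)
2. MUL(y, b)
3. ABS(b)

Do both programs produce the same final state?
Yes

Program A final state: b=9, y=81
Program B final state: b=9, y=81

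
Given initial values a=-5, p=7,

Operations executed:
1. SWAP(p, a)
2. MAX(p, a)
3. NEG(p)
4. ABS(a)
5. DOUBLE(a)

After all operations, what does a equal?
a = 14

Tracing execution:
Step 1: SWAP(p, a) → a = 7
Step 2: MAX(p, a) → a = 7
Step 3: NEG(p) → a = 7
Step 4: ABS(a) → a = 7
Step 5: DOUBLE(a) → a = 14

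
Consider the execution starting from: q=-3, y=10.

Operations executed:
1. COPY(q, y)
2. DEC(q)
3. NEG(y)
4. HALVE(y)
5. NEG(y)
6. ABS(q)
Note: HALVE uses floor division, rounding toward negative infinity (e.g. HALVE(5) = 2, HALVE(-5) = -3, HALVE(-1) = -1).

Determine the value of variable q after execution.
q = 9

Tracing execution:
Step 1: COPY(q, y) → q = 10
Step 2: DEC(q) → q = 9
Step 3: NEG(y) → q = 9
Step 4: HALVE(y) → q = 9
Step 5: NEG(y) → q = 9
Step 6: ABS(q) → q = 9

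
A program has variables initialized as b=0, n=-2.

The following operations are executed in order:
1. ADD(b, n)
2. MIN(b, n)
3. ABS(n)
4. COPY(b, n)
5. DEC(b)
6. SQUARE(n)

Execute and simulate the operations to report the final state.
{b: 1, n: 4}

Step-by-step execution:
Initial: b=0, n=-2
After step 1 (ADD(b, n)): b=-2, n=-2
After step 2 (MIN(b, n)): b=-2, n=-2
After step 3 (ABS(n)): b=-2, n=2
After step 4 (COPY(b, n)): b=2, n=2
After step 5 (DEC(b)): b=1, n=2
After step 6 (SQUARE(n)): b=1, n=4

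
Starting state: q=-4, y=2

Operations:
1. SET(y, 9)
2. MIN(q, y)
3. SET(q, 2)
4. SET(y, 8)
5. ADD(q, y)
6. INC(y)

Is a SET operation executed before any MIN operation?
Yes

First SET: step 1
First MIN: step 2
Since 1 < 2, SET comes first.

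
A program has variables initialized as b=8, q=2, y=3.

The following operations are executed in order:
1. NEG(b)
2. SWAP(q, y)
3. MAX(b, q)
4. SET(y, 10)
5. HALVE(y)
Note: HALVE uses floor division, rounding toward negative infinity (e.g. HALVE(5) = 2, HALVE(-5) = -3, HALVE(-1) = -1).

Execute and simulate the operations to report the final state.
{b: 3, q: 3, y: 5}

Step-by-step execution:
Initial: b=8, q=2, y=3
After step 1 (NEG(b)): b=-8, q=2, y=3
After step 2 (SWAP(q, y)): b=-8, q=3, y=2
After step 3 (MAX(b, q)): b=3, q=3, y=2
After step 4 (SET(y, 10)): b=3, q=3, y=10
After step 5 (HALVE(y)): b=3, q=3, y=5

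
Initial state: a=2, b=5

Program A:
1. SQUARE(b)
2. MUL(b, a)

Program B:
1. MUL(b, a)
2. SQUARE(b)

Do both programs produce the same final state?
No

Program A final state: a=2, b=50
Program B final state: a=2, b=100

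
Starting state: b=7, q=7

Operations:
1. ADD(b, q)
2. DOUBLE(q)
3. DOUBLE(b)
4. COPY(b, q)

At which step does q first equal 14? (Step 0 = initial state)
Step 2

Tracing q:
Initial: q = 7
After step 1: q = 7
After step 2: q = 14 ← first occurrence
After step 3: q = 14
After step 4: q = 14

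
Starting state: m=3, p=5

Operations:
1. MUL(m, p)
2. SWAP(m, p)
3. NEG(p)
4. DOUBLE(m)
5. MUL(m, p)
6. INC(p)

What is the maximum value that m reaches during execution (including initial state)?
15

Values of m at each step:
Initial: m = 3
After step 1: m = 15 ← maximum
After step 2: m = 5
After step 3: m = 5
After step 4: m = 10
After step 5: m = -150
After step 6: m = -150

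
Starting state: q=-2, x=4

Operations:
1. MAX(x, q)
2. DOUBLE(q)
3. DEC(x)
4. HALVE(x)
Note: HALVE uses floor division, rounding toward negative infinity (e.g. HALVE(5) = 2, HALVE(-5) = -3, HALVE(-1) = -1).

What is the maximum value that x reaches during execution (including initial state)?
4

Values of x at each step:
Initial: x = 4 ← maximum
After step 1: x = 4
After step 2: x = 4
After step 3: x = 3
After step 4: x = 1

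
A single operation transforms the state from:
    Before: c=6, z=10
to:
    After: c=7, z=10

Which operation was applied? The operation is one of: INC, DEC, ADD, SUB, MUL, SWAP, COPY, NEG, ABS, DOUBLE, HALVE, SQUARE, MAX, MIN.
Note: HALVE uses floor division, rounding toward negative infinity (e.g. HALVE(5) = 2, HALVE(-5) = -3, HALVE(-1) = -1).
INC(c)

Analyzing the change:
Before: c=6, z=10
After: c=7, z=10
Variable c changed from 6 to 7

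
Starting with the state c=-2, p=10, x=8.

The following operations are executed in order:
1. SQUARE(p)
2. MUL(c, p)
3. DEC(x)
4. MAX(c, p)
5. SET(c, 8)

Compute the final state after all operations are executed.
{c: 8, p: 100, x: 7}

Step-by-step execution:
Initial: c=-2, p=10, x=8
After step 1 (SQUARE(p)): c=-2, p=100, x=8
After step 2 (MUL(c, p)): c=-200, p=100, x=8
After step 3 (DEC(x)): c=-200, p=100, x=7
After step 4 (MAX(c, p)): c=100, p=100, x=7
After step 5 (SET(c, 8)): c=8, p=100, x=7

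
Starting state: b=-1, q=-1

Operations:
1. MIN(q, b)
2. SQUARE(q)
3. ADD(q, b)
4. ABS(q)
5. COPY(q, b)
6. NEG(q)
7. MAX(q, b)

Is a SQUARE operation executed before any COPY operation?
Yes

First SQUARE: step 2
First COPY: step 5
Since 2 < 5, SQUARE comes first.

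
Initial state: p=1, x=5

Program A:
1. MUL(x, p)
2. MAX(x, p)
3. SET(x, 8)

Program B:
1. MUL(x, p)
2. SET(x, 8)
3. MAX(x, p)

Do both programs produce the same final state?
Yes

Program A final state: p=1, x=8
Program B final state: p=1, x=8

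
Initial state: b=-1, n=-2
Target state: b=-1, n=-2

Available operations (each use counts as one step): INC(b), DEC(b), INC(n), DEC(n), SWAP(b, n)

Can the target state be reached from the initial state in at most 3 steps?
Yes

Path (0 steps): 0 steps (already at target)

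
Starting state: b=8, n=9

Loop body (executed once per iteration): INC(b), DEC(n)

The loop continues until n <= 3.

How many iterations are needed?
6

Tracing iterations:
Initial: b=8, n=9
After iteration 1: b=9, n=8
After iteration 2: b=10, n=7
After iteration 3: b=11, n=6
After iteration 4: b=12, n=5
After iteration 5: b=13, n=4
After iteration 6: b=14, n=3
n <= 3 now holds, so the loop exits after 6 iterations.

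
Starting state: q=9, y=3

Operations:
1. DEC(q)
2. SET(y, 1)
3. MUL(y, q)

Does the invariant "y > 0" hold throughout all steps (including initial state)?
Yes

The invariant holds at every step.

State at each step:
Initial: q=9, y=3
After step 1: q=8, y=3
After step 2: q=8, y=1
After step 3: q=8, y=8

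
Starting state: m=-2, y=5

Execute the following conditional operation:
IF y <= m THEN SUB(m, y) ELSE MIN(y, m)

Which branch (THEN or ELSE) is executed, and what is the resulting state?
Branch: ELSE, Final state: m=-2, y=-2

Evaluating condition: y <= m
y = 5, m = -2
Condition is False, so ELSE branch executes
After MIN(y, m): m=-2, y=-2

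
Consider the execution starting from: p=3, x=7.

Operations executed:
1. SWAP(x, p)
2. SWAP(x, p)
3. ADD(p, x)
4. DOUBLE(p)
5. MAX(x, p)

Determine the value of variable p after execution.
p = 20

Tracing execution:
Step 1: SWAP(x, p) → p = 7
Step 2: SWAP(x, p) → p = 3
Step 3: ADD(p, x) → p = 10
Step 4: DOUBLE(p) → p = 20
Step 5: MAX(x, p) → p = 20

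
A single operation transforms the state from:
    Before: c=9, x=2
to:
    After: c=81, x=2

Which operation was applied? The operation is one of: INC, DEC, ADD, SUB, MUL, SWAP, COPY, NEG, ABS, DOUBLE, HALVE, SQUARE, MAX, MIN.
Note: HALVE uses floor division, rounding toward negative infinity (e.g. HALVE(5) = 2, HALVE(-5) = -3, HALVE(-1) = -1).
SQUARE(c)

Analyzing the change:
Before: c=9, x=2
After: c=81, x=2
Variable c changed from 9 to 81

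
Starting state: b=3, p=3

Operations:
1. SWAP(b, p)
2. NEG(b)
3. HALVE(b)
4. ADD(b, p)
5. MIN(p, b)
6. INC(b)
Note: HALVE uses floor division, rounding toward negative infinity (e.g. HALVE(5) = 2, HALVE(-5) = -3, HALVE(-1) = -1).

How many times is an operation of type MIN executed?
1

Counting MIN operations:
Step 5: MIN(p, b) ← MIN
Total: 1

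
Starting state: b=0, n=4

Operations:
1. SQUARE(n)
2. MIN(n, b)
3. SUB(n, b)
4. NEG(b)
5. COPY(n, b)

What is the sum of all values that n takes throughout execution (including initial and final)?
20

Values of n at each step:
Initial: n = 4
After step 1: n = 16
After step 2: n = 0
After step 3: n = 0
After step 4: n = 0
After step 5: n = 0
Sum = 4 + 16 + 0 + 0 + 0 + 0 = 20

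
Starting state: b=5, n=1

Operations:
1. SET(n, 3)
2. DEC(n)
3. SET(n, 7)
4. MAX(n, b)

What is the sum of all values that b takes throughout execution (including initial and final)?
25

Values of b at each step:
Initial: b = 5
After step 1: b = 5
After step 2: b = 5
After step 3: b = 5
After step 4: b = 5
Sum = 5 + 5 + 5 + 5 + 5 = 25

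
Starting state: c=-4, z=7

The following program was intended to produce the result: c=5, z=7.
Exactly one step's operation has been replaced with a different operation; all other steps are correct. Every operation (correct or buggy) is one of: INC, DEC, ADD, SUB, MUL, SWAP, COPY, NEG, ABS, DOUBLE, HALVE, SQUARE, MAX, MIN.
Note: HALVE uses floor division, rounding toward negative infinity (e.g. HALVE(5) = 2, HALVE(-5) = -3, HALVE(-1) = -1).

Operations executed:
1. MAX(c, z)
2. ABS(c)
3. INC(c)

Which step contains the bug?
Step 1

Trace with buggy code:
Initial: c=-4, z=7
After step 1: c=7, z=7
After step 2: c=7, z=7
After step 3: c=8, z=7
Actual final c=8, z=7 ≠ expected c=5, z=7.
Step 1 is the only position where a single-operation replacement can produce the expected result.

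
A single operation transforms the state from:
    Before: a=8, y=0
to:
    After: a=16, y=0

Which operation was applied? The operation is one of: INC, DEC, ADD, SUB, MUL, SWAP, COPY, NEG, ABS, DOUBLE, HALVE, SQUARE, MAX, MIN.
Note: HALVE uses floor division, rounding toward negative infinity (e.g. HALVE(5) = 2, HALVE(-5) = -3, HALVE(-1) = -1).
DOUBLE(a)

Analyzing the change:
Before: a=8, y=0
After: a=16, y=0
Variable a changed from 8 to 16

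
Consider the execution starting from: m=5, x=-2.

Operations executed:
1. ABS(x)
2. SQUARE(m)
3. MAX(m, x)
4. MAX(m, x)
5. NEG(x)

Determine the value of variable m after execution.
m = 25

Tracing execution:
Step 1: ABS(x) → m = 5
Step 2: SQUARE(m) → m = 25
Step 3: MAX(m, x) → m = 25
Step 4: MAX(m, x) → m = 25
Step 5: NEG(x) → m = 25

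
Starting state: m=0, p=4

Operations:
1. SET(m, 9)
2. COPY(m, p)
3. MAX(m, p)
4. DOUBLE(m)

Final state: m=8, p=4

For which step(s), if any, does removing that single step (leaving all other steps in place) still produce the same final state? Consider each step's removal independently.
Step(s) 1, 3

Testing removal of each single step:
Without step 1: final = m=8, p=4 (same)
Without step 2: final = m=18, p=4 (different)
Without step 3: final = m=8, p=4 (same)
Without step 4: final = m=4, p=4 (different)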